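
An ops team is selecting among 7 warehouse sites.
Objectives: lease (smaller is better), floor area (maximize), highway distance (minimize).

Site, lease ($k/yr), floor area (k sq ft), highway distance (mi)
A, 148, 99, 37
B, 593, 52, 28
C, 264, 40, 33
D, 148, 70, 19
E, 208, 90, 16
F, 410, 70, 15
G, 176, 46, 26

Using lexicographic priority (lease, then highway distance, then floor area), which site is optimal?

First minimize lease: best is 148, kept {A, D}.
Then minimize highway distance: best is 19, kept {D}.

D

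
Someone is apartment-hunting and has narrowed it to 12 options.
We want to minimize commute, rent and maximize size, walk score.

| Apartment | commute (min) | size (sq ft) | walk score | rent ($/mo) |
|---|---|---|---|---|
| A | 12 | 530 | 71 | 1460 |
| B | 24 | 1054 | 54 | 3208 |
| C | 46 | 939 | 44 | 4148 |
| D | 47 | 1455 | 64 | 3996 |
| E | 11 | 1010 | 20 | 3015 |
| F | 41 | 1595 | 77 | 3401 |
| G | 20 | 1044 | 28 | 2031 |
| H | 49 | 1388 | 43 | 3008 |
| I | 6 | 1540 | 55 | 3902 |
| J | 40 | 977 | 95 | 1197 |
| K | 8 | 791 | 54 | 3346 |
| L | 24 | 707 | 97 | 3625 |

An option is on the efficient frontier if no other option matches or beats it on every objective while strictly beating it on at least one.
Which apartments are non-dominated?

A: not dominated.
B: not dominated.
C: dominated by B (commute 24≤46, size 1054≥939, walk score 54≥44, rent 3208≤4148).
D: dominated by F (commute 41≤47, size 1595≥1455, walk score 77≥64, rent 3401≤3996).
E: not dominated.
F: not dominated (best size).
G: not dominated.
H: not dominated.
I: not dominated (best commute).
J: not dominated (best rent).
K: not dominated.
L: not dominated (best walk score).

A, B, E, F, G, H, I, J, K, L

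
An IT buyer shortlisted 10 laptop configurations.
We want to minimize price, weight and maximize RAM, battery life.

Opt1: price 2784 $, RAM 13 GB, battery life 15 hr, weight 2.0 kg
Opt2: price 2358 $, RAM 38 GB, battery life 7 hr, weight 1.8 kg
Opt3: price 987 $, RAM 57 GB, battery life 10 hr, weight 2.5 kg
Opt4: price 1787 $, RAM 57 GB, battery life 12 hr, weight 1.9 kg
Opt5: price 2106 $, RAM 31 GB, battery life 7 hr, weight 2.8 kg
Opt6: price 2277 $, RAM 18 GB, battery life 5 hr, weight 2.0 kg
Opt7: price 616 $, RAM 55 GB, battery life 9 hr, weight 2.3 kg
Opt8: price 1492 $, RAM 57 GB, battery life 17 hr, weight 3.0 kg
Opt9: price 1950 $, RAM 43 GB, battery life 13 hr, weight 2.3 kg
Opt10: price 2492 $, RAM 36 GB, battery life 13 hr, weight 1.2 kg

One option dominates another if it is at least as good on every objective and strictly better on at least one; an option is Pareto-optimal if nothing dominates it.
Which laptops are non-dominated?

Opt1: not dominated.
Opt2: not dominated.
Opt3: not dominated.
Opt4: not dominated.
Opt5: dominated by Opt3 (price 987≤2106, RAM 57≥31, battery life 10≥7, weight 2.5≤2.8).
Opt6: dominated by Opt4 (price 1787≤2277, RAM 57≥18, battery life 12≥5, weight 1.9≤2.0).
Opt7: not dominated (best price).
Opt8: not dominated (best battery life).
Opt9: not dominated.
Opt10: not dominated (best weight).

Opt1, Opt2, Opt3, Opt4, Opt7, Opt8, Opt9, Opt10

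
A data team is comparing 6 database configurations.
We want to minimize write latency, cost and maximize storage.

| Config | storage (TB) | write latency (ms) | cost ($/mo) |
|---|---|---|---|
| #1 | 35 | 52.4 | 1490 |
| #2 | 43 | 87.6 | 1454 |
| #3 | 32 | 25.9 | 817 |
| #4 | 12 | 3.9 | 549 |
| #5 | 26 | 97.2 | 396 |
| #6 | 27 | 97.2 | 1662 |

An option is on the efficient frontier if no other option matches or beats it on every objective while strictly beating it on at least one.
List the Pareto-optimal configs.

#1, #2, #3, #4, #5

#1: not dominated.
#2: not dominated (best storage).
#3: not dominated.
#4: not dominated (best write latency).
#5: not dominated (best cost).
#6: dominated by #1 (storage 35≥27, write latency 52.4≤97.2, cost 1490≤1662).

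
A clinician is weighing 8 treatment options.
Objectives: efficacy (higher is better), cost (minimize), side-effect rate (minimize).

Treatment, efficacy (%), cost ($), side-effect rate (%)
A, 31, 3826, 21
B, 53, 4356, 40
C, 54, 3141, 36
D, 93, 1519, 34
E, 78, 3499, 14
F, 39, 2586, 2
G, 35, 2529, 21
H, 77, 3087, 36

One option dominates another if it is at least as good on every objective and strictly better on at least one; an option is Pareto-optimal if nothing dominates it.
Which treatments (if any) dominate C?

D, H

D: efficacy 93≥54, cost 1519≤3141, side-effect rate 34≤36 — dominates C.
H: efficacy 77≥54, cost 3087≤3141, side-effect rate 36≤36 — dominates C.
Others (A, B, E, F, G) are each worse than C on at least one objective.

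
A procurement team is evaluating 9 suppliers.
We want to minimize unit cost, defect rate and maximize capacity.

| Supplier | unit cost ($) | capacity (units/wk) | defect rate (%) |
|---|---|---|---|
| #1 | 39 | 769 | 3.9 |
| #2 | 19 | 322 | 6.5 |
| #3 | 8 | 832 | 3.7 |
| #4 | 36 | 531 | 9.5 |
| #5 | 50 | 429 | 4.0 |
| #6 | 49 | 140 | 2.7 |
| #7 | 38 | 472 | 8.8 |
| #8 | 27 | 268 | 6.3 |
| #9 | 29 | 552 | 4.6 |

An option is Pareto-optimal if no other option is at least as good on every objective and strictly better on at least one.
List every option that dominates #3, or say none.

none

#1: worse on unit cost (39 vs 8).
#2: worse on unit cost (19 vs 8).
#4: worse on unit cost (36 vs 8).
#5: worse on unit cost (50 vs 8).
#6: worse on unit cost (49 vs 8).
#7: worse on unit cost (38 vs 8).
#8: worse on unit cost (27 vs 8).
#9: worse on unit cost (29 vs 8).
No option dominates #3.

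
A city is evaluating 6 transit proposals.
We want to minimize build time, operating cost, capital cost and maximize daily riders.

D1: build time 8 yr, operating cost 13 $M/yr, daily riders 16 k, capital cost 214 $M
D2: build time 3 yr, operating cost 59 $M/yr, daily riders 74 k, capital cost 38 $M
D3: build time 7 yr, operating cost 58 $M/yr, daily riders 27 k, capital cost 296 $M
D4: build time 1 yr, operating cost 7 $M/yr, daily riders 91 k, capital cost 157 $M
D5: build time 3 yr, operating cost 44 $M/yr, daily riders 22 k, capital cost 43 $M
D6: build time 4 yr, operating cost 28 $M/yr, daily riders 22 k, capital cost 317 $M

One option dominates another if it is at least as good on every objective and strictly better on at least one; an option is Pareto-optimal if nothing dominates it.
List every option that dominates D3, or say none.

D4

D4: build time 1≤7, operating cost 7≤58, daily riders 91≥27, capital cost 157≤296 — dominates D3.
Others (D1, D2, D5, D6) are each worse than D3 on at least one objective.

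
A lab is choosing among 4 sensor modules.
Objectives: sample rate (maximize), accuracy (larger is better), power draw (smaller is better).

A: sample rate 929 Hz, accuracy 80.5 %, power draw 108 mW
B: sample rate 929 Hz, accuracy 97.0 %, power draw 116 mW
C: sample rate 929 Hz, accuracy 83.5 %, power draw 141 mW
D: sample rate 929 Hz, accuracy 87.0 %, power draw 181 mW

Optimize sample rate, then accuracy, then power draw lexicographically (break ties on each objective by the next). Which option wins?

B

First maximize sample rate: best is 929, kept {A, B, C, D}.
Then maximize accuracy: best is 97.0, kept {B}.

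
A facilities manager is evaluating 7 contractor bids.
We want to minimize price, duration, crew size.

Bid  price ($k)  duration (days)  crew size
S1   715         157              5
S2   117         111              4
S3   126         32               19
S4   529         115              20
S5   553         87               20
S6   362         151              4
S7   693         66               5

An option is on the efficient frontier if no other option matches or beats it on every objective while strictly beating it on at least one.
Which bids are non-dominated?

S1: dominated by S2 (price 117≤715, duration 111≤157, crew size 4≤5).
S2: not dominated (best price).
S3: not dominated (best duration).
S4: dominated by S2 (price 117≤529, duration 111≤115, crew size 4≤20).
S5: dominated by S3 (price 126≤553, duration 32≤87, crew size 19≤20).
S6: dominated by S2 (price 117≤362, duration 111≤151, crew size 4≤4).
S7: not dominated.

S2, S3, S7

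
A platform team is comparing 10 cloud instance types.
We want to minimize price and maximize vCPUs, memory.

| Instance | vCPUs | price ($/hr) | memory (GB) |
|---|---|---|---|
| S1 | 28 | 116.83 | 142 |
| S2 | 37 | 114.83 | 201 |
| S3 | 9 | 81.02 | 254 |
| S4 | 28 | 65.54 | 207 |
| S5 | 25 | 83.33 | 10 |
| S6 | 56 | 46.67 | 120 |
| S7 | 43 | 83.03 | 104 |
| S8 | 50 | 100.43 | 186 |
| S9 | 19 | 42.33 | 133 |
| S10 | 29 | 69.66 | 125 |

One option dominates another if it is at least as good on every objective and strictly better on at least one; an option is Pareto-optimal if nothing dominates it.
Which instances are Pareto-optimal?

S1: dominated by S2 (vCPUs 37≥28, price 114.83≤116.83, memory 201≥142).
S2: not dominated.
S3: not dominated (best memory).
S4: not dominated.
S5: dominated by S4 (vCPUs 28≥25, price 65.54≤83.33, memory 207≥10).
S6: not dominated (best vCPUs).
S7: dominated by S6 (vCPUs 56≥43, price 46.67≤83.03, memory 120≥104).
S8: not dominated.
S9: not dominated (best price).
S10: not dominated.

S2, S3, S4, S6, S8, S9, S10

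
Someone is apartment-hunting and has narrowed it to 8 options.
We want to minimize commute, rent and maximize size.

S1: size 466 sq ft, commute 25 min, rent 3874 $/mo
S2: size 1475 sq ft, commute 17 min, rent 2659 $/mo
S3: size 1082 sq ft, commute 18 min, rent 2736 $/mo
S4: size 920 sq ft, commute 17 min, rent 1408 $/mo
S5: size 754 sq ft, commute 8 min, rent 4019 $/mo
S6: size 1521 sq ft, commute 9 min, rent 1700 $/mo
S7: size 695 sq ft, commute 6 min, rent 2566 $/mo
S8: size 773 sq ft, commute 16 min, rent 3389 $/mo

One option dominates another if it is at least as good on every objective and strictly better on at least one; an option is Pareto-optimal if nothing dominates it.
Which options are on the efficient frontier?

S1: dominated by S2 (size 1475≥466, commute 17≤25, rent 2659≤3874).
S2: dominated by S6 (size 1521≥1475, commute 9≤17, rent 1700≤2659).
S3: dominated by S2 (size 1475≥1082, commute 17≤18, rent 2659≤2736).
S4: not dominated (best rent).
S5: not dominated.
S6: not dominated (best size).
S7: not dominated (best commute).
S8: dominated by S6 (size 1521≥773, commute 9≤16, rent 1700≤3389).

S4, S5, S6, S7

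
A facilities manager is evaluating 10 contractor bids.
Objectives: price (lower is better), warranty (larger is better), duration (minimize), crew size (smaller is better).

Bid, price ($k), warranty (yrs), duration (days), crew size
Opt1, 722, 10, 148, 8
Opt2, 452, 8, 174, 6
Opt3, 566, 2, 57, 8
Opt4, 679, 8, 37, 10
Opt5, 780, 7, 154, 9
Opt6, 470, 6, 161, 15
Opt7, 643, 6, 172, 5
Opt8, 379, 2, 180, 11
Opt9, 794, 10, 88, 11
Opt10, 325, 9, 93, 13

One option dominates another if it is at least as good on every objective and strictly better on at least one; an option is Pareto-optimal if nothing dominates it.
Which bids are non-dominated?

Opt1, Opt2, Opt3, Opt4, Opt7, Opt8, Opt9, Opt10

Opt1: not dominated.
Opt2: not dominated.
Opt3: not dominated.
Opt4: not dominated (best duration).
Opt5: dominated by Opt1 (price 722≤780, warranty 10≥7, duration 148≤154, crew size 8≤9).
Opt6: dominated by Opt10 (price 325≤470, warranty 9≥6, duration 93≤161, crew size 13≤15).
Opt7: not dominated (best crew size).
Opt8: not dominated.
Opt9: not dominated.
Opt10: not dominated (best price).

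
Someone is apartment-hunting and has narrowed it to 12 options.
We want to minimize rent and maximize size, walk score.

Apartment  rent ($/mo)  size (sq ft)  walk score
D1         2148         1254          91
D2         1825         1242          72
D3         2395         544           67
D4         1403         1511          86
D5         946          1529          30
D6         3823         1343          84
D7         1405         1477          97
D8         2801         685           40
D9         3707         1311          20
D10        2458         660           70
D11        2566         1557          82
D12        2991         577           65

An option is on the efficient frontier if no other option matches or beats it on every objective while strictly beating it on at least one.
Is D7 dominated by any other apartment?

D1: worse on rent (2148 vs 1405).
D2: worse on rent (1825 vs 1405).
D3: worse on rent (2395 vs 1405).
D4: worse on walk score (86 vs 97).
D5: worse on walk score (30 vs 97).
D6: worse on rent (3823 vs 1405).
D8: worse on rent (2801 vs 1405).
D9: worse on rent (3707 vs 1405).
D10: worse on rent (2458 vs 1405).
D11: worse on rent (2566 vs 1405).
D12: worse on rent (2991 vs 1405).
No option is at least as good as D7 on every objective and strictly better on one.

No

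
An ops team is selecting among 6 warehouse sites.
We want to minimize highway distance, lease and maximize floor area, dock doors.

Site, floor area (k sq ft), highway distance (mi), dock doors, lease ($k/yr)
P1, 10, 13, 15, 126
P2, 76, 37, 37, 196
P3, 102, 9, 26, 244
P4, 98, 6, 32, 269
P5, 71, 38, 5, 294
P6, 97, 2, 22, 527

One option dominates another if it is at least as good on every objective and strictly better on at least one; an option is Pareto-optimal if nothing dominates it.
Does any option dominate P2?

No

P1: worse on floor area (10 vs 76).
P3: worse on dock doors (26 vs 37).
P4: worse on dock doors (32 vs 37).
P5: worse on floor area (71 vs 76).
P6: worse on dock doors (22 vs 37).
No option is at least as good as P2 on every objective and strictly better on one.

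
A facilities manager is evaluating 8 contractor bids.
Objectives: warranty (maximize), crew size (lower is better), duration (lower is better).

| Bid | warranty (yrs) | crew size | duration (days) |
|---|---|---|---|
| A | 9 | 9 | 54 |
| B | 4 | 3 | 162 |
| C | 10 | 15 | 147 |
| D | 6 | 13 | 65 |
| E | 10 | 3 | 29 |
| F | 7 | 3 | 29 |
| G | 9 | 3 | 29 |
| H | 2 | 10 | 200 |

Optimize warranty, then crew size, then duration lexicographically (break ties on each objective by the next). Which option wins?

E

First maximize warranty: best is 10, kept {C, E}.
Then minimize crew size: best is 3, kept {E}.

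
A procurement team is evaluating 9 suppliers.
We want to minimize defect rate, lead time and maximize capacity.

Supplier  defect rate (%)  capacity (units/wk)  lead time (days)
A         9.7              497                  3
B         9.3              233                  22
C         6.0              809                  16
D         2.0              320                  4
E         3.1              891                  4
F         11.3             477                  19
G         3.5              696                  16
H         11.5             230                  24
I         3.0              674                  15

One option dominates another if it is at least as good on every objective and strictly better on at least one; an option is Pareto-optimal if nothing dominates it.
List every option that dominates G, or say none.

E: defect rate 3.1≤3.5, capacity 891≥696, lead time 4≤16 — dominates G.
Others (A, B, C, D, F, H, I) are each worse than G on at least one objective.

E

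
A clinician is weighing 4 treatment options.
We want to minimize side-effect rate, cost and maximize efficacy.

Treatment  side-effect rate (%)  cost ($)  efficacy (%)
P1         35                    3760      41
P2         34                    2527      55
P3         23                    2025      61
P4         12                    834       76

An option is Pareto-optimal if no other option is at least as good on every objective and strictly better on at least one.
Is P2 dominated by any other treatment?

P3 vs P2: side-effect rate 23≤34, cost 2025≤2527, efficacy 61≥55 — P3 is at least as good on every objective and strictly better on at least one, so P3 dominates P2.

Yes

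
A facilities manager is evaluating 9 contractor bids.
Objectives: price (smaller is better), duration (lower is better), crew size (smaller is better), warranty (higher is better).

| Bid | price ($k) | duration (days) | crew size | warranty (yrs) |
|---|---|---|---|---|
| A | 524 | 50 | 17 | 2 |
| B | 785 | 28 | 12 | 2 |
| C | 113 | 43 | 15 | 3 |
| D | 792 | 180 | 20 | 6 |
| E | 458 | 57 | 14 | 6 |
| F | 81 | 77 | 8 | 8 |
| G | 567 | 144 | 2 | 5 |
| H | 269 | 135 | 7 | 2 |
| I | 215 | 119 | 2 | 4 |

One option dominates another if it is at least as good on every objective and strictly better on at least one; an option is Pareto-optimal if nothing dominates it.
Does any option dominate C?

A: worse on price (524 vs 113).
B: worse on price (785 vs 113).
D: worse on price (792 vs 113).
E: worse on price (458 vs 113).
F: worse on duration (77 vs 43).
G: worse on price (567 vs 113).
H: worse on price (269 vs 113).
I: worse on price (215 vs 113).
No option is at least as good as C on every objective and strictly better on one.

No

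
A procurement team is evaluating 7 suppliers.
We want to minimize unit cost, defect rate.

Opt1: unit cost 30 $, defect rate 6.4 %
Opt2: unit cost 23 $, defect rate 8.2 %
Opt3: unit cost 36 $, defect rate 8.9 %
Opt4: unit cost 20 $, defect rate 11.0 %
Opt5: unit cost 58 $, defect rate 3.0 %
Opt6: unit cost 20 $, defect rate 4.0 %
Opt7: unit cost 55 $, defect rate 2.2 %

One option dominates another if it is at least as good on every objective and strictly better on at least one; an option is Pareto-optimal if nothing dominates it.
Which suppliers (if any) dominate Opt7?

none

Opt1: worse on defect rate (6.4 vs 2.2).
Opt2: worse on defect rate (8.2 vs 2.2).
Opt3: worse on defect rate (8.9 vs 2.2).
Opt4: worse on defect rate (11.0 vs 2.2).
Opt5: worse on unit cost (58 vs 55).
Opt6: worse on defect rate (4.0 vs 2.2).
No option dominates Opt7.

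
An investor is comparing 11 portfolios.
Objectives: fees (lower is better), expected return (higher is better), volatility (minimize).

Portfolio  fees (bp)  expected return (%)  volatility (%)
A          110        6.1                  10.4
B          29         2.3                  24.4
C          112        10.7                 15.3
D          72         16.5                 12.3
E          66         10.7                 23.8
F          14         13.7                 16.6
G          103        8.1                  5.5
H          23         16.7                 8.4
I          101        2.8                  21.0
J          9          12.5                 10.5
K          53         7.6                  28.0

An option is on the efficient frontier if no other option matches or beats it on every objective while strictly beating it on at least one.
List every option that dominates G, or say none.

A: worse on fees (110 vs 103).
B: worse on expected return (2.3 vs 8.1).
C: worse on fees (112 vs 103).
D: worse on volatility (12.3 vs 5.5).
E: worse on volatility (23.8 vs 5.5).
F: worse on volatility (16.6 vs 5.5).
H: worse on volatility (8.4 vs 5.5).
I: worse on expected return (2.8 vs 8.1).
J: worse on volatility (10.5 vs 5.5).
K: worse on expected return (7.6 vs 8.1).
No option dominates G.

none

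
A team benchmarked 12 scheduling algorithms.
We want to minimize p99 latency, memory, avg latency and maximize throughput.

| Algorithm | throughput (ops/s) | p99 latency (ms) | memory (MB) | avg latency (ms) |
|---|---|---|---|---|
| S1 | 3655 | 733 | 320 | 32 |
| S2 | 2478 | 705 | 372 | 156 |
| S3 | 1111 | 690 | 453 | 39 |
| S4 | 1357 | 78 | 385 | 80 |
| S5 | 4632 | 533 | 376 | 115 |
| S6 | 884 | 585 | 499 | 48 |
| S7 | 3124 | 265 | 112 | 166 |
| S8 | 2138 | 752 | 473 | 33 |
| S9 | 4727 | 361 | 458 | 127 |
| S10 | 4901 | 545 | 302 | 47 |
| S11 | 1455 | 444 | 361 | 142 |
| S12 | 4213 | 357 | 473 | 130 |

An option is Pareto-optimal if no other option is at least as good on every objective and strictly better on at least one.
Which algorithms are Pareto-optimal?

S1: not dominated (best avg latency).
S2: dominated by S10 (throughput 4901≥2478, p99 latency 545≤705, memory 302≤372, avg latency 47≤156).
S3: not dominated.
S4: not dominated (best p99 latency).
S5: not dominated.
S6: dominated by S10 (throughput 4901≥884, p99 latency 545≤585, memory 302≤499, avg latency 47≤48).
S7: not dominated (best memory).
S8: dominated by S1 (throughput 3655≥2138, p99 latency 733≤752, memory 320≤473, avg latency 32≤33).
S9: not dominated.
S10: not dominated (best throughput).
S11: not dominated.
S12: not dominated.

S1, S3, S4, S5, S7, S9, S10, S11, S12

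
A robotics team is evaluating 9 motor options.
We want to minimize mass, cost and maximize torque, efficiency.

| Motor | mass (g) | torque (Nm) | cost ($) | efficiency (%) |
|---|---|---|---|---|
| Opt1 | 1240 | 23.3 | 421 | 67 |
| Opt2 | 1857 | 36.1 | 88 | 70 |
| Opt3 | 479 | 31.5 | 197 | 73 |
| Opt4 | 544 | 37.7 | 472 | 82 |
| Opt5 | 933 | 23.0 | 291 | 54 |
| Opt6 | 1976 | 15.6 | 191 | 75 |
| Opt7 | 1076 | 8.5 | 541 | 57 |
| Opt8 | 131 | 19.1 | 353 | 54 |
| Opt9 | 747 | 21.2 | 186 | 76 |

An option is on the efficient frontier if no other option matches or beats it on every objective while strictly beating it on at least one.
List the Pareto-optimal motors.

Opt1: dominated by Opt3 (mass 479≤1240, torque 31.5≥23.3, cost 197≤421, efficiency 73≥67).
Opt2: not dominated (best cost).
Opt3: not dominated.
Opt4: not dominated (best torque).
Opt5: dominated by Opt3 (mass 479≤933, torque 31.5≥23.0, cost 197≤291, efficiency 73≥54).
Opt6: dominated by Opt9 (mass 747≤1976, torque 21.2≥15.6, cost 186≤191, efficiency 76≥75).
Opt7: dominated by Opt3 (mass 479≤1076, torque 31.5≥8.5, cost 197≤541, efficiency 73≥57).
Opt8: not dominated (best mass).
Opt9: not dominated.

Opt2, Opt3, Opt4, Opt8, Opt9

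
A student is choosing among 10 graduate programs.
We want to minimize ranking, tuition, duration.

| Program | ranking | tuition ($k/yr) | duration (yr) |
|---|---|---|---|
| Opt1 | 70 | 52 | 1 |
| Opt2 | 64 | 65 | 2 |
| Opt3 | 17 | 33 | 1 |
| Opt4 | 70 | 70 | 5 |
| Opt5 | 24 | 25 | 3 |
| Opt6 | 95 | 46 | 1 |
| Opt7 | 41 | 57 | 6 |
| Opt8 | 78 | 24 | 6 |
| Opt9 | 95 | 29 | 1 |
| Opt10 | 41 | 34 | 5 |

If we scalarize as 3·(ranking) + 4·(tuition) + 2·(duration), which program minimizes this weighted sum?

Opt5

Opt1: 3·70 + 4·52 + 2·1 = 420
Opt2: 3·64 + 4·65 + 2·2 = 456
Opt3: 3·17 + 4·33 + 2·1 = 185
Opt4: 3·70 + 4·70 + 2·5 = 500
Opt5: 3·24 + 4·25 + 2·3 = 178
Opt6: 3·95 + 4·46 + 2·1 = 471
Opt7: 3·41 + 4·57 + 2·6 = 363
Opt8: 3·78 + 4·24 + 2·6 = 342
Opt9: 3·95 + 4·29 + 2·1 = 403
Opt10: 3·41 + 4·34 + 2·5 = 269
Lowest: Opt5 at 178.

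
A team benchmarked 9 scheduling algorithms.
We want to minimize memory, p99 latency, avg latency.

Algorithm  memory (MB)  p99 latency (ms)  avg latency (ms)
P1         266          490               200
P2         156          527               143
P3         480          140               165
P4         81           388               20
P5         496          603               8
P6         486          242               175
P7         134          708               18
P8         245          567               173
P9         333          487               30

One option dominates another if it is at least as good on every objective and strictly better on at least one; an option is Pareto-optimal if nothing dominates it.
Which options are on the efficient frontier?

P1: dominated by P4 (memory 81≤266, p99 latency 388≤490, avg latency 20≤200).
P2: dominated by P4 (memory 81≤156, p99 latency 388≤527, avg latency 20≤143).
P3: not dominated (best p99 latency).
P4: not dominated (best memory).
P5: not dominated (best avg latency).
P6: dominated by P3 (memory 480≤486, p99 latency 140≤242, avg latency 165≤175).
P7: not dominated.
P8: dominated by P2 (memory 156≤245, p99 latency 527≤567, avg latency 143≤173).
P9: dominated by P4 (memory 81≤333, p99 latency 388≤487, avg latency 20≤30).

P3, P4, P5, P7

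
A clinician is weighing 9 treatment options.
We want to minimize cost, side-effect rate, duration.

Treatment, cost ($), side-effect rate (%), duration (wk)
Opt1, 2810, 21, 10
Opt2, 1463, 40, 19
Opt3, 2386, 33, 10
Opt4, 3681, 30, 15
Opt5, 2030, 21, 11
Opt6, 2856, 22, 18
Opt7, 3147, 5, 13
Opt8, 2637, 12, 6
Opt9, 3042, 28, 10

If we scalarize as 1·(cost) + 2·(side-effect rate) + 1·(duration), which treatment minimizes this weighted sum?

Opt2

Opt1: 1·2810 + 2·21 + 1·10 = 2862
Opt2: 1·1463 + 2·40 + 1·19 = 1562
Opt3: 1·2386 + 2·33 + 1·10 = 2462
Opt4: 1·3681 + 2·30 + 1·15 = 3756
Opt5: 1·2030 + 2·21 + 1·11 = 2083
Opt6: 1·2856 + 2·22 + 1·18 = 2918
Opt7: 1·3147 + 2·5 + 1·13 = 3170
Opt8: 1·2637 + 2·12 + 1·6 = 2667
Opt9: 1·3042 + 2·28 + 1·10 = 3108
Lowest: Opt2 at 1562.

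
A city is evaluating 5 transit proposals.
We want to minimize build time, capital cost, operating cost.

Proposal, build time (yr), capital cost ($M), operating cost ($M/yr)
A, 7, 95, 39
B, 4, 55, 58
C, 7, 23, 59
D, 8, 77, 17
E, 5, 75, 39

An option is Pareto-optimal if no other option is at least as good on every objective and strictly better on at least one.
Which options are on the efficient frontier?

B, C, D, E

A: dominated by E (build time 5≤7, capital cost 75≤95, operating cost 39≤39).
B: not dominated (best build time).
C: not dominated (best capital cost).
D: not dominated (best operating cost).
E: not dominated.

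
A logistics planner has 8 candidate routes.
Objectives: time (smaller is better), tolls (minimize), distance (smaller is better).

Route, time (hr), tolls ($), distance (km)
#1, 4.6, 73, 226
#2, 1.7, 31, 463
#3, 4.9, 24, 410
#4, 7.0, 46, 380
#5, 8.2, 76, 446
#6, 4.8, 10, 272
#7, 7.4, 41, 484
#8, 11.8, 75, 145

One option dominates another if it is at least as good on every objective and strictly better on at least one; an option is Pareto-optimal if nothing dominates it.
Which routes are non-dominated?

#1: not dominated.
#2: not dominated (best time).
#3: dominated by #6 (time 4.8≤4.9, tolls 10≤24, distance 272≤410).
#4: dominated by #6 (time 4.8≤7.0, tolls 10≤46, distance 272≤380).
#5: dominated by #1 (time 4.6≤8.2, tolls 73≤76, distance 226≤446).
#6: not dominated (best tolls).
#7: dominated by #2 (time 1.7≤7.4, tolls 31≤41, distance 463≤484).
#8: not dominated (best distance).

#1, #2, #6, #8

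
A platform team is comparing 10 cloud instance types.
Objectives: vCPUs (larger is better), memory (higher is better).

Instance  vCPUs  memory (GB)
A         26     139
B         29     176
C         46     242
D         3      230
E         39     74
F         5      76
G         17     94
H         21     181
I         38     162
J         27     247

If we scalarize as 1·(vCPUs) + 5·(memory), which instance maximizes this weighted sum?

A: 1·26 + 5·139 = 721
B: 1·29 + 5·176 = 909
C: 1·46 + 5·242 = 1256
D: 1·3 + 5·230 = 1153
E: 1·39 + 5·74 = 409
F: 1·5 + 5·76 = 385
G: 1·17 + 5·94 = 487
H: 1·21 + 5·181 = 926
I: 1·38 + 5·162 = 848
J: 1·27 + 5·247 = 1262
Highest: J at 1262.

J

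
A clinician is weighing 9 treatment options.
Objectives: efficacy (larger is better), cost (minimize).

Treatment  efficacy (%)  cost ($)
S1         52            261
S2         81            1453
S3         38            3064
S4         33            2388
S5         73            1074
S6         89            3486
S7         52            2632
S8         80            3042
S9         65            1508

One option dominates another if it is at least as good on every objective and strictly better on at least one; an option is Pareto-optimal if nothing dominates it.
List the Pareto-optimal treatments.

S1: not dominated (best cost).
S2: not dominated.
S3: dominated by S1 (efficacy 52≥38, cost 261≤3064).
S4: dominated by S1 (efficacy 52≥33, cost 261≤2388).
S5: not dominated.
S6: not dominated (best efficacy).
S7: dominated by S1 (efficacy 52≥52, cost 261≤2632).
S8: dominated by S2 (efficacy 81≥80, cost 1453≤3042).
S9: dominated by S2 (efficacy 81≥65, cost 1453≤1508).

S1, S2, S5, S6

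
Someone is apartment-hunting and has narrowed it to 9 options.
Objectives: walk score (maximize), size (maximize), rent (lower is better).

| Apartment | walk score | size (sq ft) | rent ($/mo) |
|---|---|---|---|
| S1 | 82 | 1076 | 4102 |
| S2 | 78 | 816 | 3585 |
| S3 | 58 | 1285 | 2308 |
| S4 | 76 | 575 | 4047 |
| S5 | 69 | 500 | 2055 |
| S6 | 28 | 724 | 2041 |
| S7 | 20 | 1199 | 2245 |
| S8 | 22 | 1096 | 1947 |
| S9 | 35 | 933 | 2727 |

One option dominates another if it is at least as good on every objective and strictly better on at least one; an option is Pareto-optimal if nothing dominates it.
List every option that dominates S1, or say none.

S2: worse on walk score (78 vs 82).
S3: worse on walk score (58 vs 82).
S4: worse on walk score (76 vs 82).
S5: worse on walk score (69 vs 82).
S6: worse on walk score (28 vs 82).
S7: worse on walk score (20 vs 82).
S8: worse on walk score (22 vs 82).
S9: worse on walk score (35 vs 82).
No option dominates S1.

none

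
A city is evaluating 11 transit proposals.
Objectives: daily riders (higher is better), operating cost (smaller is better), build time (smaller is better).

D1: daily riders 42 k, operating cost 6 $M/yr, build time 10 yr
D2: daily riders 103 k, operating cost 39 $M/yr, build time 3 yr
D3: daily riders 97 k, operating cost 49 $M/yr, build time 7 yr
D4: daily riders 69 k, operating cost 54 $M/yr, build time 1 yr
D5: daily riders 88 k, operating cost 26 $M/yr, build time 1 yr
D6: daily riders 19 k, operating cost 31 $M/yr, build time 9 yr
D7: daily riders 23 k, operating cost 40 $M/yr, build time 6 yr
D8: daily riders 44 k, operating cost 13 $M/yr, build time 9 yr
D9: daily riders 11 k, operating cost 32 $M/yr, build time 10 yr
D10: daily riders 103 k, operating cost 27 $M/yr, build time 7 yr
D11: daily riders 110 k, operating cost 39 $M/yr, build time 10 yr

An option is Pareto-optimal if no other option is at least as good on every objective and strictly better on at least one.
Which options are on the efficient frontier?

D1, D2, D5, D8, D10, D11

D1: not dominated (best operating cost).
D2: not dominated.
D3: dominated by D2 (daily riders 103≥97, operating cost 39≤49, build time 3≤7).
D4: dominated by D5 (daily riders 88≥69, operating cost 26≤54, build time 1≤1).
D5: not dominated.
D6: dominated by D5 (daily riders 88≥19, operating cost 26≤31, build time 1≤9).
D7: dominated by D2 (daily riders 103≥23, operating cost 39≤40, build time 3≤6).
D8: not dominated.
D9: dominated by D1 (daily riders 42≥11, operating cost 6≤32, build time 10≤10).
D10: not dominated.
D11: not dominated (best daily riders).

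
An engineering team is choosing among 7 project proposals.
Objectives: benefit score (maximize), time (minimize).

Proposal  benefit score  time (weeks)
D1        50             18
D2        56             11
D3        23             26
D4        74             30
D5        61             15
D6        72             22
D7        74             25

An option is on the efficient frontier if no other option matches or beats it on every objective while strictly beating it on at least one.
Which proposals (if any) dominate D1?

D2, D5

D2: benefit score 56≥50, time 11≤18 — dominates D1.
D5: benefit score 61≥50, time 15≤18 — dominates D1.
Others (D3, D4, D6, D7) are each worse than D1 on at least one objective.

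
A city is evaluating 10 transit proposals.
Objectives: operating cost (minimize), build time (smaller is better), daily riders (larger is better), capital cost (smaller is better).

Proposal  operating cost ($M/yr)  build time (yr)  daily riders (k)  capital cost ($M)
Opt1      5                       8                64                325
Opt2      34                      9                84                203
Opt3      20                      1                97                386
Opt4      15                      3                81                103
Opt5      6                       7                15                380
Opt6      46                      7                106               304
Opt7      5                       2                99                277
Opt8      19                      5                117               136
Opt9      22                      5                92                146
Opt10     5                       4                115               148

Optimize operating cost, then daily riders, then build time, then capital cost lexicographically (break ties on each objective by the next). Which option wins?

First minimize operating cost: best is 5, kept {Opt1, Opt7, Opt10}.
Then maximize daily riders: best is 115, kept {Opt10}.

Opt10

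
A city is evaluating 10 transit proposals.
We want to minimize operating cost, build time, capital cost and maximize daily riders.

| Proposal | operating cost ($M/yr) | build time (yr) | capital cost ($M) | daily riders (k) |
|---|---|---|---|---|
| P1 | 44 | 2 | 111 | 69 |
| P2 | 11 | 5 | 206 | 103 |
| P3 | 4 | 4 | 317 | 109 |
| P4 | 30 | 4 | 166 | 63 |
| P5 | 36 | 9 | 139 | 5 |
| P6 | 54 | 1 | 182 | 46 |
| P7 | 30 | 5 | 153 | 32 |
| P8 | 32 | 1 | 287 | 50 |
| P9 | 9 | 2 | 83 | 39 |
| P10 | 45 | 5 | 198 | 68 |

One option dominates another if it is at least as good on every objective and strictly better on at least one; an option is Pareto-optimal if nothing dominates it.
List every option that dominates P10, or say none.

P1: operating cost 44≤45, build time 2≤5, capital cost 111≤198, daily riders 69≥68 — dominates P10.
Others (P2, P3, P4, P5, P6, P7, P8, P9) are each worse than P10 on at least one objective.

P1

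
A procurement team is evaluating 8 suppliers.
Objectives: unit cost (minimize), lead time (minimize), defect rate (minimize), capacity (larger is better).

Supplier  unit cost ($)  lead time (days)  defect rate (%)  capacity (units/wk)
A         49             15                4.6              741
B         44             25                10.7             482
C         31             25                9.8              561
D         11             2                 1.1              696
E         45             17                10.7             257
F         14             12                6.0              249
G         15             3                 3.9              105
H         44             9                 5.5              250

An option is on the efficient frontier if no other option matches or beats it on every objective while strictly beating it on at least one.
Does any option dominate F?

Yes

D vs F: unit cost 11≤14, lead time 2≤12, defect rate 1.1≤6.0, capacity 696≥249 — D is at least as good on every objective and strictly better on at least one, so D dominates F.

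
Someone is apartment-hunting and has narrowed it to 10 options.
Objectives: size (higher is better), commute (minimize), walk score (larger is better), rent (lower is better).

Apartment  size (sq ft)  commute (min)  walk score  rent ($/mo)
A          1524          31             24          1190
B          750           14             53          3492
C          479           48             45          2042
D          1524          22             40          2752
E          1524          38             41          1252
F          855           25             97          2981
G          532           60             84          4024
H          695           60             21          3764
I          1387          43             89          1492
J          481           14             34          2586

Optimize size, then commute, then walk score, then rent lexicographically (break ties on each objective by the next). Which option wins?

First maximize size: best is 1524, kept {A, D, E}.
Then minimize commute: best is 22, kept {D}.

D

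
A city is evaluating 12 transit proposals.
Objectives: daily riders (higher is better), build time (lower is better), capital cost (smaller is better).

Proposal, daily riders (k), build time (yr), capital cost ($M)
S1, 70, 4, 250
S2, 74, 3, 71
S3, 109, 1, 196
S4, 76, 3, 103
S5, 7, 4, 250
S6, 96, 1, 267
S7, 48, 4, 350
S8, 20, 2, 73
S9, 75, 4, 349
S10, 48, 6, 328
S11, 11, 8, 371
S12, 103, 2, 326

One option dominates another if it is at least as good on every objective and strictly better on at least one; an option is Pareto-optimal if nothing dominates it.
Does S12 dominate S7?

S12 vs S7: daily riders 103≥48, build time 2≤4, capital cost 326≤350 — S12 is at least as good on every objective with at least one strict improvement.

Yes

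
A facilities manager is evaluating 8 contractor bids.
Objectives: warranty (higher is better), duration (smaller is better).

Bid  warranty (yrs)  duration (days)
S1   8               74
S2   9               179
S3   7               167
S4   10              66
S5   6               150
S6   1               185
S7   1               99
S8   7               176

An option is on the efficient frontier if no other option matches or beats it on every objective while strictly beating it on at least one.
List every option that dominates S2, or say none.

S4

S4: warranty 10≥9, duration 66≤179 — dominates S2.
Others (S1, S3, S5, S6, S7, S8) are each worse than S2 on at least one objective.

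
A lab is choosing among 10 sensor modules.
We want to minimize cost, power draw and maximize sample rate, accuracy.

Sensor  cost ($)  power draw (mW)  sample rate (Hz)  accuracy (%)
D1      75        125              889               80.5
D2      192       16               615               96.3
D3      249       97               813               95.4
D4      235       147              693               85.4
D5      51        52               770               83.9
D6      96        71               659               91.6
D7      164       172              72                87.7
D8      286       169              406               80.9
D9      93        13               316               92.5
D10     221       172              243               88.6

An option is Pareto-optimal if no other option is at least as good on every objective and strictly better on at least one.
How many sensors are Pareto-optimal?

D1: not dominated (best sample rate).
D2: not dominated (best accuracy).
D3: not dominated.
D4: not dominated.
D5: not dominated (best cost).
D6: not dominated.
D7: dominated by D6 (cost 96≤164, power draw 71≤172, sample rate 659≥72, accuracy 91.6≥87.7).
D8: dominated by D2 (cost 192≤286, power draw 16≤169, sample rate 615≥406, accuracy 96.3≥80.9).
D9: not dominated (best power draw).
D10: dominated by D2 (cost 192≤221, power draw 16≤172, sample rate 615≥243, accuracy 96.3≥88.6).
Pareto-optimal: D1, D2, D3, D4, D5, D6, D9 → 7.

7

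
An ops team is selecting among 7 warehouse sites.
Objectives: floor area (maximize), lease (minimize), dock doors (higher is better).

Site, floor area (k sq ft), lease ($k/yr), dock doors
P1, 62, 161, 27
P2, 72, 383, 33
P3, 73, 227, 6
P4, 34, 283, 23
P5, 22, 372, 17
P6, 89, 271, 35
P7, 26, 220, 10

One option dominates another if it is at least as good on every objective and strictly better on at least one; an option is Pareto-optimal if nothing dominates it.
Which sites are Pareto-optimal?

P1: not dominated (best lease).
P2: dominated by P6 (floor area 89≥72, lease 271≤383, dock doors 35≥33).
P3: not dominated.
P4: dominated by P1 (floor area 62≥34, lease 161≤283, dock doors 27≥23).
P5: dominated by P1 (floor area 62≥22, lease 161≤372, dock doors 27≥17).
P6: not dominated (best floor area).
P7: dominated by P1 (floor area 62≥26, lease 161≤220, dock doors 27≥10).

P1, P3, P6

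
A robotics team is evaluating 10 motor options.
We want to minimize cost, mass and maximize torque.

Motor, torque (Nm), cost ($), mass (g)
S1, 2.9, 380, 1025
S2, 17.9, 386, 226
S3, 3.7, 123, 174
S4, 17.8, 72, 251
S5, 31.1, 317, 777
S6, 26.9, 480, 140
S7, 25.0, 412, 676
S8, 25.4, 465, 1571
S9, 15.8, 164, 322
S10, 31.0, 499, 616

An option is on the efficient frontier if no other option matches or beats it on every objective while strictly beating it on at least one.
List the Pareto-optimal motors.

S2, S3, S4, S5, S6, S7, S10

S1: dominated by S3 (torque 3.7≥2.9, cost 123≤380, mass 174≤1025).
S2: not dominated.
S3: not dominated.
S4: not dominated (best cost).
S5: not dominated (best torque).
S6: not dominated (best mass).
S7: not dominated.
S8: dominated by S5 (torque 31.1≥25.4, cost 317≤465, mass 777≤1571).
S9: dominated by S4 (torque 17.8≥15.8, cost 72≤164, mass 251≤322).
S10: not dominated.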